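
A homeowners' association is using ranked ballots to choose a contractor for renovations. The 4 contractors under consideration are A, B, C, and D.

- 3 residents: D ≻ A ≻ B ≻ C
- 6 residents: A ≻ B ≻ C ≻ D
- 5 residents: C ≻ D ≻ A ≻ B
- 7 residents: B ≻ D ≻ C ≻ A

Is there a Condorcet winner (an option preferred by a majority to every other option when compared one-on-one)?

Head-to-head results (21 voters total):
A vs B: A wins 14–7.
A vs C: C wins 12–9.
A vs D: D wins 15–6.
B vs C: B wins 16–5.
B vs D: B wins 13–8.
C vs D: C wins 11–10.
No candidate beats all others: A beats B beats C beats A, a majority cycle.

No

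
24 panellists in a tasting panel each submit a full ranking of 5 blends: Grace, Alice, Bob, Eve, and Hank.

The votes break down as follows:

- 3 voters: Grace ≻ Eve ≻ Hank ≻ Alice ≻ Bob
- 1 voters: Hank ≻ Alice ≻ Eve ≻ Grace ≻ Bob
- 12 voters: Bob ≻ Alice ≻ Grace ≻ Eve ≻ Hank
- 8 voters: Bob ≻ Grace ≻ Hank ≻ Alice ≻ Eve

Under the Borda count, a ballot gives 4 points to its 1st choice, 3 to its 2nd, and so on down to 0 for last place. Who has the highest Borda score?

Bob

Borda scores:
  Grace: 3·4 + 1 + 12·2 + 8·3 = 61
  Alice: 3·1 + 3 + 12·3 + 8·1 = 50
  Bob: 3·0 + 0 + 12·4 + 8·4 = 80
  Eve: 3·3 + 2 + 12·1 + 8·0 = 23
  Hank: 3·2 + 4 + 12·0 + 8·2 = 26
Bob has the highest total.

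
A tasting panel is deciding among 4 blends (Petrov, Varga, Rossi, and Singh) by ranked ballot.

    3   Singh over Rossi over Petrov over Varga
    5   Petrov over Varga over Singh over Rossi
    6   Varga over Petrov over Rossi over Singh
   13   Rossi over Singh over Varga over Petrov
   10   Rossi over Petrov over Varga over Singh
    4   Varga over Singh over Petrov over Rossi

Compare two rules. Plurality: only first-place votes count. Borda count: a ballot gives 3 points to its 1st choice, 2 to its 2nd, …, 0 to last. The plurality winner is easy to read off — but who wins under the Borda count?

Rossi

Plurality first-place counts: Petrov 5, Varga 10, Rossi 23, Singh 3 → Rossi.
Borda totals: Petrov 54, Varga 63, Rossi 81, Singh 48 → Rossi.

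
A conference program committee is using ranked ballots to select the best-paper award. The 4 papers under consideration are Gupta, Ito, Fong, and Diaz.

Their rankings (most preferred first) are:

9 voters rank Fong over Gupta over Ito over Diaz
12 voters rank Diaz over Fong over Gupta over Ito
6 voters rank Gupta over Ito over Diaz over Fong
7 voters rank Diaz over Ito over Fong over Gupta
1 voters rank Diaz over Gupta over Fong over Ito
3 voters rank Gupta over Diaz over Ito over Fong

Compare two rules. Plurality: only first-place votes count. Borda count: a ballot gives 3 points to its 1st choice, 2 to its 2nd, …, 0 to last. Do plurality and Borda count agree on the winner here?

Yes

Plurality first-place counts: Gupta 9, Ito 0, Fong 9, Diaz 20 → Diaz.
Borda totals: Gupta 59, Ito 38, Fong 59, Diaz 72 → Diaz.
The two rules agree on Diaz.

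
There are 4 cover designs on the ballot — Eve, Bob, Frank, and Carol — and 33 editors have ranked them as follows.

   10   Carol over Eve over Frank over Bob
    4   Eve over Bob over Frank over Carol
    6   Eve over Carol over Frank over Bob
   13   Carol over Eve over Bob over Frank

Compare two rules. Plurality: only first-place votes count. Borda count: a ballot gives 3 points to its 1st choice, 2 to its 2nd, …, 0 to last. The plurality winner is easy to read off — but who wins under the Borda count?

Plurality first-place counts: Eve 10, Bob 0, Frank 0, Carol 23 → Carol.
Borda totals: Eve 76, Bob 21, Frank 20, Carol 81 → Carol.

Carol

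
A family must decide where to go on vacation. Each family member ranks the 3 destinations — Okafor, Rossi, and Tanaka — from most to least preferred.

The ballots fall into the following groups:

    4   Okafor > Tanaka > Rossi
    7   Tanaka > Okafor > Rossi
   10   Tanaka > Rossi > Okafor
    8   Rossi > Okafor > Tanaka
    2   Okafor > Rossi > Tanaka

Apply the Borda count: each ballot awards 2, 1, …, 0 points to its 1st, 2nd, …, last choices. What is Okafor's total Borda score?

27

Borda scores:
  Okafor: 4·2 + 7·1 + 10·0 + 8·1 + 2·2 = 27
  Rossi: 4·0 + 7·0 + 10·1 + 8·2 + 2·1 = 28
  Tanaka: 4·1 + 7·2 + 10·2 + 8·0 + 2·0 = 38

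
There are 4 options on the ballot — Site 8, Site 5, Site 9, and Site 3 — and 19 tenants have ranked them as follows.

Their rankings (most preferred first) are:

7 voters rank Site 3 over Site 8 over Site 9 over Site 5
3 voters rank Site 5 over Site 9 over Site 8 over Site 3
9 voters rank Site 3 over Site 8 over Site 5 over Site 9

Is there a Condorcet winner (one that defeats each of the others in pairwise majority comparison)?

Yes

Head-to-head results (19 voters total):
Site 8 vs Site 5: Site 8 wins 16–3.
Site 8 vs Site 9: Site 8 wins 16–3.
Site 8 vs Site 3: Site 3 wins 16–3.
Site 5 vs Site 9: Site 5 wins 12–7.
Site 5 vs Site 3: Site 3 wins 16–3.
Site 9 vs Site 3: Site 3 wins 16–3.
Site 3 beats each rival — Site 8 (16–3), Site 5 (16–3), Site 9 (16–3) — so Site 3 is the Condorcet winner.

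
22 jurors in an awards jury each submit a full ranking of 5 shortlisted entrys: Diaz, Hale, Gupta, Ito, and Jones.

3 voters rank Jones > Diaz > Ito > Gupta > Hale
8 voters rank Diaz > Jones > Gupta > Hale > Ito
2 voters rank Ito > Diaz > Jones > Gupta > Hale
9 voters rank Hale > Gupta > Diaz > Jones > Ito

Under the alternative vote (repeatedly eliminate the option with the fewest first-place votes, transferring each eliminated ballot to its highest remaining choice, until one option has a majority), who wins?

Round 1: Hale 9, Diaz 8, Jones 3, Ito 2, Gupta 0. Gupta has the fewest and is eliminated.
Round 2: Hale 9, Diaz 8, Jones 3, Ito 2. Ito has the fewest and is eliminated.
Round 3: Diaz 10, Hale 9, Jones 3. Jones has the fewest and is eliminated.
Round 4: Diaz 13, Hale 9. Diaz has a majority.

Diaz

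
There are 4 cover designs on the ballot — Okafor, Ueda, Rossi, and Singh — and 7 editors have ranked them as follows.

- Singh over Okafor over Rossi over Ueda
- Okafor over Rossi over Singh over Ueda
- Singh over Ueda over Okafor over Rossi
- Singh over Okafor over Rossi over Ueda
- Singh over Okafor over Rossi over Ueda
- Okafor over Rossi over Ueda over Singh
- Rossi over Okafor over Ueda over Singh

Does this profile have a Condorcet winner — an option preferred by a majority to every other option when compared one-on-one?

Head-to-head results (7 voters total):
Okafor vs Ueda: Okafor wins 6–1.
Okafor vs Rossi: Okafor wins 6–1.
Okafor vs Singh: Singh wins 4–3.
Ueda vs Rossi: Rossi wins 6–1.
Ueda vs Singh: Singh wins 5–2.
Rossi vs Singh: Singh wins 4–3.
Singh beats each rival — Okafor (4–3), Ueda (5–2), Rossi (4–3) — so Singh is the Condorcet winner.

Yes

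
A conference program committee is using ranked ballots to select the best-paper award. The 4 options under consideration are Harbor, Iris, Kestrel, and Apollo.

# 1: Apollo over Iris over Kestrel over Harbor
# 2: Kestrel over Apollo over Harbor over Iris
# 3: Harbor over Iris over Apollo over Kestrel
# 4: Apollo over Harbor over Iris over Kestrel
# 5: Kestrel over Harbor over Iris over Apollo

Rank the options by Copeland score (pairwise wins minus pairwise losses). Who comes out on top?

Pairwise results:
  Harbor vs Iris: Harbor wins 4–1.
  Harbor vs Kestrel: Kestrel wins 3–2.
  Harbor vs Apollo: Apollo wins 3–2.
  Iris vs Kestrel: Iris wins 3–2.
  Iris vs Apollo: Apollo wins 3–2.
  Kestrel vs Apollo: Apollo wins 3–2.
Copeland scores (wins − losses):
  Harbor: 1 − 2 = -1
  Iris: 1 − 2 = -1
  Kestrel: 1 − 2 = -1
  Apollo: 3 − 0 = 3
Apollo has the best Copeland score.

Apollo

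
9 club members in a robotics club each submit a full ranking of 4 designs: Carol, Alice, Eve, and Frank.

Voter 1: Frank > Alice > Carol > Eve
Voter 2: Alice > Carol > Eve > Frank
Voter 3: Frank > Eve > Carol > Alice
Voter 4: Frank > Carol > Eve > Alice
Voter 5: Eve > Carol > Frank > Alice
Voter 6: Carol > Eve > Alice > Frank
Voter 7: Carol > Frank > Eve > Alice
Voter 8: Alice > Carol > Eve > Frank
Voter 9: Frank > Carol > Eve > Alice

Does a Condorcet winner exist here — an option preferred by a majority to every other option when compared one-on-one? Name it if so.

Head-to-head results (9 voters total):
Carol vs Alice: Carol wins 6–3.
Carol vs Eve: Carol wins 7–2.
Carol vs Frank: Carol wins 5–4.
Alice vs Eve: Eve wins 6–3.
Alice vs Frank: Frank wins 6–3.
Eve vs Frank: Frank wins 5–4.
Carol beats each rival — Alice (6–3), Eve (7–2), Frank (5–4) — so Carol is the Condorcet winner.

Carol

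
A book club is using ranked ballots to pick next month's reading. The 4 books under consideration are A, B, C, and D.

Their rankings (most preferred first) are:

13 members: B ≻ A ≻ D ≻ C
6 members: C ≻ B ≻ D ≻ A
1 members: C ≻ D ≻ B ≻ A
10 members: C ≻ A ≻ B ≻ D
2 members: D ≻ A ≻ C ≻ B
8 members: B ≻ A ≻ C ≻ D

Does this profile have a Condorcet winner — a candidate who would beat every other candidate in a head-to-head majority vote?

Yes

Head-to-head results (40 voters total):
A vs B: B wins 28–12.
A vs C: A wins 23–17.
A vs D: A wins 31–9.
B vs C: B wins 21–19.
B vs D: B wins 37–3.
C vs D: C wins 25–15.
B beats each rival — A (28–12), C (21–19), D (37–3) — so B is the Condorcet winner.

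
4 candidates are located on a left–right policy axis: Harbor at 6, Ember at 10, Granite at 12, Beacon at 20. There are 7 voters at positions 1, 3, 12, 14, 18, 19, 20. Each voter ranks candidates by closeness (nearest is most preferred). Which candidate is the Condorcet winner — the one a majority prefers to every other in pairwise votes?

With single-peaked preferences on a line, the Condorcet winner is the candidate closest to the median voter.
The median voter (position 14) is closest to Granite at 12.
Check: Granite vs Ember — voters closer to Granite: 5 of 7.

Granite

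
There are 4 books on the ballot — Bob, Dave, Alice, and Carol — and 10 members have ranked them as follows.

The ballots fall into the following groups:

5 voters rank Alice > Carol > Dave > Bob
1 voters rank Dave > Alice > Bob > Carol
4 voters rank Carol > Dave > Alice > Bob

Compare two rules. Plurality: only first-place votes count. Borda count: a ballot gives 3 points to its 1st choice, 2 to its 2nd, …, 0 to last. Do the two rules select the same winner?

No

Plurality first-place counts: Bob 0, Dave 1, Alice 5, Carol 4 → Alice.
Borda totals: Bob 1, Dave 16, Alice 21, Carol 22 → Carol.
The two rules disagree: plurality picks Alice, Borda picks Carol.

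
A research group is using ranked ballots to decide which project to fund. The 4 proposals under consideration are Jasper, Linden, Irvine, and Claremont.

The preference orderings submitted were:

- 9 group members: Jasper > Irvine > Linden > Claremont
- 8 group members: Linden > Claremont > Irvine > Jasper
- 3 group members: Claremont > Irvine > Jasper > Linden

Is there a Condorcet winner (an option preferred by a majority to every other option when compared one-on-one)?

Head-to-head results (20 voters total):
Jasper vs Linden: Jasper wins 12–8.
Jasper vs Irvine: Irvine wins 11–9.
Jasper vs Claremont: Claremont wins 11–9.
Linden vs Irvine: Irvine wins 12–8.
Linden vs Claremont: Linden wins 17–3.
Irvine vs Claremont: Claremont wins 11–9.
No candidate beats all others: Jasper beats Linden beats Claremont beats Jasper, a majority cycle.

No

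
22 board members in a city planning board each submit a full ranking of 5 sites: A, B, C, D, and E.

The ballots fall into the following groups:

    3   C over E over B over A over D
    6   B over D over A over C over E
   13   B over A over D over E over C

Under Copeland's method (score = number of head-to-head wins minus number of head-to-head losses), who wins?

B

Pairwise results:
  A vs B: B wins 22–0.
  A vs C: A wins 19–3.
  A vs D: A wins 16–6.
  A vs E: A wins 19–3.
  B vs C: B wins 19–3.
  B vs D: B wins 22–0.
  B vs E: B wins 19–3.
  C vs D: D wins 19–3.
  C vs E: E wins 13–9.
  D vs E: D wins 19–3.
Copeland scores (wins − losses):
  A: 3 − 1 = 2
  B: 4 − 0 = 4
  C: 0 − 4 = -4
  D: 2 − 2 = 0
  E: 1 − 3 = -2
B has the best Copeland score.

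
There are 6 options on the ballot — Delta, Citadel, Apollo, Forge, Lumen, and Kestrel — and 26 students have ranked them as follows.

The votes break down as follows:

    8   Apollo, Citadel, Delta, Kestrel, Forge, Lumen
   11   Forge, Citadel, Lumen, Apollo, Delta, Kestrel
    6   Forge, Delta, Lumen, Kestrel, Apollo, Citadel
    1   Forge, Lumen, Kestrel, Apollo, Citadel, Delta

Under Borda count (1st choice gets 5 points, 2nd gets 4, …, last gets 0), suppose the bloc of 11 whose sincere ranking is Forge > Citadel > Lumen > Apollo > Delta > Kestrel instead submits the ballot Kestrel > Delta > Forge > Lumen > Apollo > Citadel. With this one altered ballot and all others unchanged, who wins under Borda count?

Borda totals with the altered ballot: Delta 92, Citadel 33, Apollo 59, Forge 76, Lumen 44, Kestrel 86.
The switch changes the winner from Forge to Delta.

Delta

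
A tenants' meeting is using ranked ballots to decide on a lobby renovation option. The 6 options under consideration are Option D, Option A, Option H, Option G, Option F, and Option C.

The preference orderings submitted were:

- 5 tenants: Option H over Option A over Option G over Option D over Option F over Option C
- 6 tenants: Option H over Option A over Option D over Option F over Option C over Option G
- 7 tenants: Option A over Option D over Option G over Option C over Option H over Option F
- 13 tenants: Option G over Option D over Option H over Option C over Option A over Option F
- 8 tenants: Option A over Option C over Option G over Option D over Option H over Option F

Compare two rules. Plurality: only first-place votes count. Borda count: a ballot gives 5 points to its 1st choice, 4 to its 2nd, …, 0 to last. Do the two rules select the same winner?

Yes

Plurality first-place counts: Option D 0, Option A 15, Option H 11, Option G 13, Option F 0, Option C 0 → Option A.
Borda totals: Option D 124, Option A 132, Option H 109, Option G 125, Option F 17, Option C 78 → Option A.
The two rules agree on Option A.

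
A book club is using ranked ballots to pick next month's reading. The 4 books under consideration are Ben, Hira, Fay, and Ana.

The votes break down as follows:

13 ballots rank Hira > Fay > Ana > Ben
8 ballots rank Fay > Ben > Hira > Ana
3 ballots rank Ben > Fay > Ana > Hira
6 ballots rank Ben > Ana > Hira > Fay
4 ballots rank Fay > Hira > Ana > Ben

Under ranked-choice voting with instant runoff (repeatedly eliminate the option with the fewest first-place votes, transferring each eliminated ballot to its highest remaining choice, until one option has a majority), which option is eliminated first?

Round 1: Hira 13, Fay 12, Ben 9, Ana 0. Ana has the fewest and is eliminated.
Round 2: Hira 13, Fay 12, Ben 9. Ben has the fewest and is eliminated.
Round 3: Hira 19, Fay 15. Hira has a majority.

Ana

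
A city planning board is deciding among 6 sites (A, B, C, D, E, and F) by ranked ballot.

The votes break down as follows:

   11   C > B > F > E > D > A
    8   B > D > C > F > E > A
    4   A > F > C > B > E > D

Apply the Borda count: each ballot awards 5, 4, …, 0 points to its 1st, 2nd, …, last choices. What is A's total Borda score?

20

Borda scores:
  A: 11·0 + 8·0 + 4·5 = 20
  B: 11·4 + 8·5 + 4·2 = 92
  C: 11·5 + 8·3 + 4·3 = 91
  D: 11·1 + 8·4 + 4·0 = 43
  E: 11·2 + 8·1 + 4·1 = 34
  F: 11·3 + 8·2 + 4·4 = 65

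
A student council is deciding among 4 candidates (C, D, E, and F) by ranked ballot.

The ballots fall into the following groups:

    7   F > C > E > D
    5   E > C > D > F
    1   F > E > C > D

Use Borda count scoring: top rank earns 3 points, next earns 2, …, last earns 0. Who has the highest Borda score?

Borda scores:
  C: 7·2 + 5·2 + 1 = 25
  D: 7·0 + 5·1 + 0 = 5
  E: 7·1 + 5·3 + 2 = 24
  F: 7·3 + 5·0 + 3 = 24
C has the highest total.

C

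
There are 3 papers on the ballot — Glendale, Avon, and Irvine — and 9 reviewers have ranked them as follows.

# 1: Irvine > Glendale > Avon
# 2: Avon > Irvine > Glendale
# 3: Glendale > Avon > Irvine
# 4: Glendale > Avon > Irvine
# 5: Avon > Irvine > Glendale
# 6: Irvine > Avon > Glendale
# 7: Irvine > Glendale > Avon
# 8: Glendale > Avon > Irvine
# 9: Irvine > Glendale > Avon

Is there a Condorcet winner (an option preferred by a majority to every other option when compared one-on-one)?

No

Head-to-head results (9 voters total):
Glendale vs Avon: Glendale wins 6–3.
Glendale vs Irvine: Irvine wins 6–3.
Avon vs Irvine: Avon wins 5–4.
No candidate beats all others: Glendale beats Avon beats Irvine beats Glendale, a majority cycle.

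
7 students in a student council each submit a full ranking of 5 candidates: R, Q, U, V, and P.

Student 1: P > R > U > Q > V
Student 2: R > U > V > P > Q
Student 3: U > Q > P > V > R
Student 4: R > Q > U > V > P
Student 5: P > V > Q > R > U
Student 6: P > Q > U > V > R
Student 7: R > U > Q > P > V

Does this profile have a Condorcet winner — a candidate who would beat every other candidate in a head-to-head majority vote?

Head-to-head results (7 voters total):
R vs Q: R wins 4–3.
R vs U: R wins 5–2.
R vs V: R wins 4–3.
R vs P: P wins 4–3.
Q vs U: U wins 4–3.
Q vs V: Q wins 5–2.
Q vs P: P wins 4–3.
U vs V: U wins 6–1.
U vs P: U wins 4–3.
V vs P: P wins 5–2.
No candidate beats all others: R beats U beats P beats R, a majority cycle.

No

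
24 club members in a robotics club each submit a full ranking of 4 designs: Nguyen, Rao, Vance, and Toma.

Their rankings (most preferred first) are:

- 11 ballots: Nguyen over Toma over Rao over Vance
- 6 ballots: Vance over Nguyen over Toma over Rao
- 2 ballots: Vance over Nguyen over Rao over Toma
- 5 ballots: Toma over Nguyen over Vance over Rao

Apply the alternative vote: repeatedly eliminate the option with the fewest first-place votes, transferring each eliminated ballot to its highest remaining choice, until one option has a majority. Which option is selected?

Nguyen

Round 1: Nguyen 11, Vance 8, Toma 5, Rao 0. Rao has the fewest and is eliminated.
Round 2: Nguyen 11, Vance 8, Toma 5. Toma has the fewest and is eliminated.
Round 3: Nguyen 16, Vance 8. Nguyen has a majority.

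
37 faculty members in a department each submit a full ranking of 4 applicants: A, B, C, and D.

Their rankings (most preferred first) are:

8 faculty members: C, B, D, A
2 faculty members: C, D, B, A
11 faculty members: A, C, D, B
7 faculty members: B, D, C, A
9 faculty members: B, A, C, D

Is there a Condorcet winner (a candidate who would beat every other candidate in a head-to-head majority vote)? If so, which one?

None — there is no Condorcet winner

Head-to-head results (37 voters total):
A vs B: B wins 26–11.
A vs C: A wins 20–17.
A vs D: A wins 20–17.
B vs C: C wins 21–16.
B vs D: B wins 24–13.
C vs D: C wins 30–7.
No candidate beats all others: A beats C beats B beats A, a majority cycle.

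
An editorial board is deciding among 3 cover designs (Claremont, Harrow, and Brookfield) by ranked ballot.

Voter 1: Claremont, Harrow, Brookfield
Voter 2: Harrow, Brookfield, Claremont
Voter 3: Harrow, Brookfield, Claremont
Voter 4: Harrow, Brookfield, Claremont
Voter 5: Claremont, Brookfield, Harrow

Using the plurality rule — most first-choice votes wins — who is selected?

Harrow

First-place vote totals:
  Claremont: 2
  Harrow: 3
  Brookfield: 0
Harrow has the most first-place votes.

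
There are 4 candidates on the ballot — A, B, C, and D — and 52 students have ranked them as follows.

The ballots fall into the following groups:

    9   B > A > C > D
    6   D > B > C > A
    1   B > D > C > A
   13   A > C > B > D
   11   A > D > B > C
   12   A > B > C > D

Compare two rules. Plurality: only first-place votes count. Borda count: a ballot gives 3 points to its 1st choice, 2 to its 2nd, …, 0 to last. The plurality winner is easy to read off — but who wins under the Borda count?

A

Plurality first-place counts: A 36, B 10, C 0, D 6 → A.
Borda totals: A 126, B 90, C 54, D 42 → A.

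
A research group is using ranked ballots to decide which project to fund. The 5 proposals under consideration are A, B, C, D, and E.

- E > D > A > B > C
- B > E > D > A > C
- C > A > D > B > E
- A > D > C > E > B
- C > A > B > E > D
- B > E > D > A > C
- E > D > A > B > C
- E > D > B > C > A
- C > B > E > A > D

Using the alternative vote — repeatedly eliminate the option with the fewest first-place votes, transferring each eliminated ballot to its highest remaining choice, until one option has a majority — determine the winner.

E

Round 1: C 3, E 3, B 2, A 1, D 0. D has the fewest and is eliminated.
Round 2: C 3, E 3, B 2, A 1. A has the fewest and is eliminated.
Round 3: C 4, E 3, B 2. B has the fewest and is eliminated.
Round 4: E 5, C 4. E has a majority.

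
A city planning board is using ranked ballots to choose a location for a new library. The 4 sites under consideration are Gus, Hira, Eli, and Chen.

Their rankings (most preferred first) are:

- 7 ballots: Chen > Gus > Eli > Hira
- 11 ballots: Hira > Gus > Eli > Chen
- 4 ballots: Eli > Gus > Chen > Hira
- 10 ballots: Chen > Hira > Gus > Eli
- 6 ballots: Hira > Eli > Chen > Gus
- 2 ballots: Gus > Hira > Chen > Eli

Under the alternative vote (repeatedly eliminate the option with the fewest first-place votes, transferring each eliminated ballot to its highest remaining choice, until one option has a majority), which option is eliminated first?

Round 1: Hira 17, Chen 17, Eli 4, Gus 2. Gus has the fewest and is eliminated.
Round 2: Hira 19, Chen 17, Eli 4. Eli has the fewest and is eliminated.
Round 3: Chen 21, Hira 19. Chen has a majority.

Gus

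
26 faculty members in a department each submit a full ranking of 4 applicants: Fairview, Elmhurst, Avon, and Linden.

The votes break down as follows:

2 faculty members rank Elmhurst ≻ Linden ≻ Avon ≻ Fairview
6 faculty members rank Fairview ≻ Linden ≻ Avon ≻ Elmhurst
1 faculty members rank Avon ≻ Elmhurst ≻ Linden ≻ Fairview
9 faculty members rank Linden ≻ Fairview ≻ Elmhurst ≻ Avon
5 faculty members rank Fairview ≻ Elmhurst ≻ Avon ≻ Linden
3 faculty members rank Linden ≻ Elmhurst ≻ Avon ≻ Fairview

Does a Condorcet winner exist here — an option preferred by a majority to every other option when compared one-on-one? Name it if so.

Linden

Head-to-head results (26 voters total):
Fairview vs Elmhurst: Fairview wins 20–6.
Fairview vs Avon: Fairview wins 20–6.
Fairview vs Linden: Linden wins 15–11.
Elmhurst vs Avon: Elmhurst wins 19–7.
Elmhurst vs Linden: Linden wins 18–8.
Avon vs Linden: Linden wins 20–6.
Linden beats each rival — Fairview (15–11), Elmhurst (18–8), Avon (20–6) — so Linden is the Condorcet winner.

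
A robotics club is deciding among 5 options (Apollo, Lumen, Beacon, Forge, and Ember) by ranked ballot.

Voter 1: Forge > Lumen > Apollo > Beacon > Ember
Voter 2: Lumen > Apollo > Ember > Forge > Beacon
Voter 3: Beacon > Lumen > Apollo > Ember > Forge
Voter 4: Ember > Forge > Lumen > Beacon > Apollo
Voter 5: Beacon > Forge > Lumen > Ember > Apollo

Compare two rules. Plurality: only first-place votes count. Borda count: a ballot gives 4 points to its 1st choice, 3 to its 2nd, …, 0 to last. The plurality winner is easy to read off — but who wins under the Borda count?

Plurality first-place counts: Apollo 0, Lumen 1, Beacon 2, Forge 1, Ember 1 → Beacon.
Borda totals: Apollo 7, Lumen 14, Beacon 10, Forge 11, Ember 8 → Lumen.

Lumen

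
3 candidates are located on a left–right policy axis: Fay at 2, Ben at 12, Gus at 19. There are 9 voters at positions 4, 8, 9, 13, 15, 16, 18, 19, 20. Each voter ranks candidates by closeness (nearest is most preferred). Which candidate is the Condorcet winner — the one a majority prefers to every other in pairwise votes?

With single-peaked preferences on a line, the Condorcet winner is the candidate closest to the median voter.
The median voter (position 15) is closest to Ben at 12.
Check: Ben vs Fay — voters closer to Ben: 8 of 9.

Ben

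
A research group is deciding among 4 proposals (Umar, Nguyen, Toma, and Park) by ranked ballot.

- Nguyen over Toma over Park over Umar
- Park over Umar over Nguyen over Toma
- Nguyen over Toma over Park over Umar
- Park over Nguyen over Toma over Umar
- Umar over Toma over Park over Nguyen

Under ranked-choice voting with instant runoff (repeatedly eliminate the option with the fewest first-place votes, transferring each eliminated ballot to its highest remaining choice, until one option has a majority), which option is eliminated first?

Toma

Round 1: Nguyen 2, Park 2, Umar 1, Toma 0. Toma has the fewest and is eliminated.
Round 2: Nguyen 2, Park 2, Umar 1. Umar has the fewest and is eliminated.
Round 3: Park 3, Nguyen 2. Park has a majority.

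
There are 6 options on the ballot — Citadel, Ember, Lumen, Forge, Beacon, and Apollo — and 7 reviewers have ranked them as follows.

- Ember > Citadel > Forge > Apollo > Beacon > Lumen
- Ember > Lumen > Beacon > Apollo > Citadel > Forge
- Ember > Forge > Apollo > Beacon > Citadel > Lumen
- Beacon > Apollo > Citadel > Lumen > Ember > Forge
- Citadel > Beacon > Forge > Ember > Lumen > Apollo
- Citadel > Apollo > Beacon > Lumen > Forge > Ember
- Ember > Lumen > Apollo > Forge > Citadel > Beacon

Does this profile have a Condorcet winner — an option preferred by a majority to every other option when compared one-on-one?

Yes

Head-to-head results (7 voters total):
Citadel vs Ember: Ember wins 4–3.
Citadel vs Lumen: Citadel wins 5–2.
Citadel vs Forge: Citadel wins 5–2.
Citadel vs Beacon: Citadel wins 4–3.
Citadel vs Apollo: Apollo wins 4–3.
Ember vs Lumen: Ember wins 5–2.
Ember vs Forge: Ember wins 5–2.
Ember vs Beacon: Ember wins 4–3.
Ember vs Apollo: Ember wins 5–2.
Lumen vs Forge: Lumen wins 4–3.
Lumen vs Beacon: Beacon wins 5–2.
Lumen vs Apollo: Apollo wins 4–3.
Forge vs Beacon: Beacon wins 4–3.
Forge vs Apollo: Apollo wins 4–3.
Beacon vs Apollo: Apollo wins 4–3.
Ember beats each rival — Citadel (4–3), Lumen (5–2), Forge (5–2), Beacon (4–3), Apollo (5–2) — so Ember is the Condorcet winner.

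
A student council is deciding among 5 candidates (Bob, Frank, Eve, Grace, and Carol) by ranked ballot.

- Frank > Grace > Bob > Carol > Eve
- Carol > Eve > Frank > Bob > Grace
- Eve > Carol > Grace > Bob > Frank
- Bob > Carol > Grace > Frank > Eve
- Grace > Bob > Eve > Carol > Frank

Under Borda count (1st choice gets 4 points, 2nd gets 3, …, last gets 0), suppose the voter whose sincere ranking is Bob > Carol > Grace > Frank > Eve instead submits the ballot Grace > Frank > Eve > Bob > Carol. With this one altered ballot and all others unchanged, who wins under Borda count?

Borda totals with the altered ballot: Bob 8, Frank 9, Eve 11, Grace 13, Carol 9.
The switch changes the winner from Carol to Grace.

Grace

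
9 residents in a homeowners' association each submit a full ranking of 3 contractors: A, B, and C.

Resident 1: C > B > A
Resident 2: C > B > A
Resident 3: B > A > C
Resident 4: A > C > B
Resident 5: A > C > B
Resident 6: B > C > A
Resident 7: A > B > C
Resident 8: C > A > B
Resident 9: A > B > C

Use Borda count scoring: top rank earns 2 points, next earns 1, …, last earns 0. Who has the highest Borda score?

A

Borda scores:
  A: 0 + 0 + 1 + 2 + 2 + 0 + 2 + 1 + 2 = 10
  B: 1 + 1 + 2 + 0 + 0 + 2 + 1 + 0 + 1 = 8
  C: 2 + 2 + 0 + 1 + 1 + 1 + 0 + 2 + 0 = 9
A has the highest total.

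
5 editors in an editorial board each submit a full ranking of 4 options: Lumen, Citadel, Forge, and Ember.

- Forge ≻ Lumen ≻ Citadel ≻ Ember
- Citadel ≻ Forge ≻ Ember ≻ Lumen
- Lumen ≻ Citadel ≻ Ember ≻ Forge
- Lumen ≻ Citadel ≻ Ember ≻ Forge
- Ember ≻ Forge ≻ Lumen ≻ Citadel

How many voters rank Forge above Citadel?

2

Ballots ranking Forge above Citadel: 2.
Ballots ranking Citadel above Forge: 3.
So 2 of 5 voters prefer Forge to Citadel.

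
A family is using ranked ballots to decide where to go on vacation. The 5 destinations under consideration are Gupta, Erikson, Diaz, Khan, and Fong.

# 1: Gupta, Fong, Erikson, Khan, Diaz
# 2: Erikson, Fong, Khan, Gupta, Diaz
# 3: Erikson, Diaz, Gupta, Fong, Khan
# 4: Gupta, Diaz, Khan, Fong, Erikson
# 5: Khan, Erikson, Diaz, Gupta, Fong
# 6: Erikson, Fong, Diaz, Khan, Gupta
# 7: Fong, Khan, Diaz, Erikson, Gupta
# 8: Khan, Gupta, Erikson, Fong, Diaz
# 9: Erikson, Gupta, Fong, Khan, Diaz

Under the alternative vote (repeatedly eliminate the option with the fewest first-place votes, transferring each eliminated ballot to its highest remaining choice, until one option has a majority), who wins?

Erikson

Round 1: Erikson 4, Gupta 2, Khan 2, Fong 1, Diaz 0. Diaz has the fewest and is eliminated.
Round 2: Erikson 4, Gupta 2, Khan 2, Fong 1. Fong has the fewest and is eliminated.
Round 3: Erikson 4, Khan 3, Gupta 2. Gupta has the fewest and is eliminated.
Round 4: Erikson 5, Khan 4. Erikson has a majority.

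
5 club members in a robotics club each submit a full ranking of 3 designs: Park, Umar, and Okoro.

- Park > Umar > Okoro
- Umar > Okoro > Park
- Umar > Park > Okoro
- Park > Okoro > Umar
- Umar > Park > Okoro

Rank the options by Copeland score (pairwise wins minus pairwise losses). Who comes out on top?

Umar

Pairwise results:
  Park vs Umar: Umar wins 3–2.
  Park vs Okoro: Park wins 4–1.
  Umar vs Okoro: Umar wins 4–1.
Copeland scores (wins − losses):
  Park: 1 − 1 = 0
  Umar: 2 − 0 = 2
  Okoro: 0 − 2 = -2
Umar has the best Copeland score.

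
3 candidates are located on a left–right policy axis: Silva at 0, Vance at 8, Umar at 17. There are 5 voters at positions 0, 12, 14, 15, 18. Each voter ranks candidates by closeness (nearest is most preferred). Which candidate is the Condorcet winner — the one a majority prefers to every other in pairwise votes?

With single-peaked preferences on a line, the Condorcet winner is the candidate closest to the median voter.
The median voter (position 14) is closest to Umar at 17.
Check: Umar vs Silva — voters closer to Umar: 4 of 5.

Umar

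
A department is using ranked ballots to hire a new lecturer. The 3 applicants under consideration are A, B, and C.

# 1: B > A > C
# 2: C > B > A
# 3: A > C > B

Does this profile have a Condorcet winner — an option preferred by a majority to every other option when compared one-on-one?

No

Head-to-head results (3 voters total):
A vs B: B wins 2–1.
A vs C: A wins 2–1.
B vs C: C wins 2–1.
No candidate beats all others: A beats C beats B beats A, a majority cycle.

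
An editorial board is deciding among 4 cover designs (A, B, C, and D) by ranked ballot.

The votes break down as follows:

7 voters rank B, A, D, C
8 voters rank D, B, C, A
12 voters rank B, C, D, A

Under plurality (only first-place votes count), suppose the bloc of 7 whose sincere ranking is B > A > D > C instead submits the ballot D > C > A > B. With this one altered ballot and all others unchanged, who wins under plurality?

D

First-place totals with the altered ballot: A 0, B 12, C 0, D 15.
The switch changes the winner from B to D.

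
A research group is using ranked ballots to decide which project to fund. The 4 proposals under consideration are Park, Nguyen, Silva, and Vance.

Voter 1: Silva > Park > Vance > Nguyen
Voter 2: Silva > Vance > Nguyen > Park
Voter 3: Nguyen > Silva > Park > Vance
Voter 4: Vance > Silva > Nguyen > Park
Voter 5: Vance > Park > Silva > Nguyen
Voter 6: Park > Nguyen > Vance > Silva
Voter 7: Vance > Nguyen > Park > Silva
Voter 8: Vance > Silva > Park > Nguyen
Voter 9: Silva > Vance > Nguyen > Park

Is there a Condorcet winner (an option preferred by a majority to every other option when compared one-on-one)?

Yes

Head-to-head results (9 voters total):
Park vs Nguyen: Nguyen wins 5–4.
Park vs Silva: Silva wins 6–3.
Park vs Vance: Vance wins 6–3.
Nguyen vs Silva: Silva wins 6–3.
Nguyen vs Vance: Vance wins 7–2.
Silva vs Vance: Vance wins 5–4.
Vance beats each rival — Park (6–3), Nguyen (7–2), Silva (5–4) — so Vance is the Condorcet winner.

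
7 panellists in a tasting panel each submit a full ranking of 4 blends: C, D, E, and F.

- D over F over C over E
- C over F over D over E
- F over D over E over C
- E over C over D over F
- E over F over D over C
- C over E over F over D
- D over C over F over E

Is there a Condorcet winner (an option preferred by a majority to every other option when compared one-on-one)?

No

Head-to-head results (7 voters total):
C vs D: D wins 4–3.
C vs E: C wins 4–3.
C vs F: C wins 4–3.
D vs E: D wins 4–3.
D vs F: F wins 4–3.
E vs F: F wins 4–3.
No candidate beats all others: C beats F beats D beats C, a majority cycle.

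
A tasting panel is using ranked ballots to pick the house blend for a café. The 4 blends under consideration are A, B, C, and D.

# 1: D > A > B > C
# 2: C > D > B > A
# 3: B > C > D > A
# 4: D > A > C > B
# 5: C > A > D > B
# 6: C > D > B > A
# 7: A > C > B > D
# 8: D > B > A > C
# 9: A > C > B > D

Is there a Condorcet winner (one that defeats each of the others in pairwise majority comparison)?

No

Head-to-head results (9 voters total):
A vs B: A wins 5–4.
A vs C: A wins 5–4.
A vs D: D wins 6–3.
B vs C: C wins 6–3.
B vs D: D wins 6–3.
C vs D: C wins 6–3.
No candidate beats all others: A beats C beats D beats A, a majority cycle.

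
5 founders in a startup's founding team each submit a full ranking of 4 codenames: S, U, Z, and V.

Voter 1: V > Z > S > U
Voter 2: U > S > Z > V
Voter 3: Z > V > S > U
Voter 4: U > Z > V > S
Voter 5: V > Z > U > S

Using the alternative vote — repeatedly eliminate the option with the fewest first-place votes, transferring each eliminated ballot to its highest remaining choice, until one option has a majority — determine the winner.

V

Round 1: U 2, V 2, Z 1, S 0. S has the fewest and is eliminated.
Round 2: U 2, V 2, Z 1. Z has the fewest and is eliminated.
Round 3: V 3, U 2. V has a majority.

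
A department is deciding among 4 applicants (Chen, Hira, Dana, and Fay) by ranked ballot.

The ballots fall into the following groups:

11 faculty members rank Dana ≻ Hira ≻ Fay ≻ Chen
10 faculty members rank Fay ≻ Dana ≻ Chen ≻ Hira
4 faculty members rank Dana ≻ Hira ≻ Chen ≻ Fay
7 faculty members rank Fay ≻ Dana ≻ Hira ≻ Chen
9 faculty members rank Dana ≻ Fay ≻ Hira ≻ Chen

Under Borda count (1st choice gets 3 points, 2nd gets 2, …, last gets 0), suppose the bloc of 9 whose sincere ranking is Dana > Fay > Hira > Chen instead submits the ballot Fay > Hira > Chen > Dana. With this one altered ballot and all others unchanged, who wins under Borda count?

Borda totals with the altered ballot: Chen 23, Hira 55, Dana 79, Fay 89.
The switch changes the winner from Dana to Fay.

Fay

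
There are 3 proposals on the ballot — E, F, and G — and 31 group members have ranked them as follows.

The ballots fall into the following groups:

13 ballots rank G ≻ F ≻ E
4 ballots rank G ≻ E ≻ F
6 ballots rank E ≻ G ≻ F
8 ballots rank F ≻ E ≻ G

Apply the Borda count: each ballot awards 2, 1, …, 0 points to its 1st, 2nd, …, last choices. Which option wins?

Borda scores:
  E: 13·0 + 4·1 + 6·2 + 8·1 = 24
  F: 13·1 + 4·0 + 6·0 + 8·2 = 29
  G: 13·2 + 4·2 + 6·1 + 8·0 = 40
G has the highest total.

G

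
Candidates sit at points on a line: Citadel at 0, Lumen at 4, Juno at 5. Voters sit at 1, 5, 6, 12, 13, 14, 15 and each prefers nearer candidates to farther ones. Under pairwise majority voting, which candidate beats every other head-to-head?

Juno

With single-peaked preferences on a line, the Condorcet winner is the candidate closest to the median voter.
The median voter (position 12) is closest to Juno at 5.
Check: Juno vs Lumen — voters closer to Juno: 6 of 7.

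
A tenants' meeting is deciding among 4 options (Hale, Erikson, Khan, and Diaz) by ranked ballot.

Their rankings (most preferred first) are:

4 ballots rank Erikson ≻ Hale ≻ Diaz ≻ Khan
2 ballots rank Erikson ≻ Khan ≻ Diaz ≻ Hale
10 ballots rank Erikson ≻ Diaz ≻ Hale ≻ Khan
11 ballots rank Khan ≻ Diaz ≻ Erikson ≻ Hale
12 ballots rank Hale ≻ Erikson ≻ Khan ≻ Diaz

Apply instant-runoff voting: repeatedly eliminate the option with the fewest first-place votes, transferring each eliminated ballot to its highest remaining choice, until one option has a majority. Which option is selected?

Erikson

Round 1: Erikson 16, Hale 12, Khan 11, Diaz 0. Diaz has the fewest and is eliminated.
Round 2: Erikson 16, Hale 12, Khan 11. Khan has the fewest and is eliminated.
Round 3: Erikson 27, Hale 12. Erikson has a majority.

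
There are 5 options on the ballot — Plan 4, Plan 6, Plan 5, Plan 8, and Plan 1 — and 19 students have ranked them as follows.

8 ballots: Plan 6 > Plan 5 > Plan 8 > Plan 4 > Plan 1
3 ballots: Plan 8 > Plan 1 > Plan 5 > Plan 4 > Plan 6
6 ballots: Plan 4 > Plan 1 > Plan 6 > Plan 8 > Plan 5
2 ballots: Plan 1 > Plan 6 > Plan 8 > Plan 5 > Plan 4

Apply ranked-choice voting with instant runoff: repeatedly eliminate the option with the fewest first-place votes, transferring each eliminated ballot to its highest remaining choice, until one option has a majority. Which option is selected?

Plan 6

Round 1: Plan 6 8, Plan 4 6, Plan 8 3, Plan 1 2, Plan 5 0. Plan 5 has the fewest and is eliminated.
Round 2: Plan 6 8, Plan 4 6, Plan 8 3, Plan 1 2. Plan 1 has the fewest and is eliminated.
Round 3: Plan 6 10, Plan 4 6, Plan 8 3. Plan 6 has a majority.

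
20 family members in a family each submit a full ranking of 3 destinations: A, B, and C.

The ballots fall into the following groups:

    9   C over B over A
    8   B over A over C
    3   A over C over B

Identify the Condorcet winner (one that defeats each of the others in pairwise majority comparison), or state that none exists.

No Condorcet winner

Head-to-head results (20 voters total):
A vs B: B wins 17–3.
A vs C: A wins 11–9.
B vs C: C wins 12–8.
No candidate beats all others: A beats C beats B beats A, a majority cycle.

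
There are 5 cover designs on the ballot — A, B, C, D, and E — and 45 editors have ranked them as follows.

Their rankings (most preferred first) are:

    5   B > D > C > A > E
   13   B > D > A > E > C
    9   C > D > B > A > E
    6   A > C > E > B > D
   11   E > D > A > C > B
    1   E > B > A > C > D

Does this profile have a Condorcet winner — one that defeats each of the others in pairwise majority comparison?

No

Head-to-head results (45 voters total):
A vs B: B wins 28–17.
A vs C: A wins 31–14.
A vs D: D wins 38–7.
A vs E: A wins 33–12.
B vs C: C wins 26–19.
B vs D: B wins 25–20.
B vs E: B wins 27–18.
C vs D: D wins 29–16.
C vs E: E wins 25–20.
D vs E: D wins 27–18.
No candidate beats all others: A beats C beats B beats A, a majority cycle.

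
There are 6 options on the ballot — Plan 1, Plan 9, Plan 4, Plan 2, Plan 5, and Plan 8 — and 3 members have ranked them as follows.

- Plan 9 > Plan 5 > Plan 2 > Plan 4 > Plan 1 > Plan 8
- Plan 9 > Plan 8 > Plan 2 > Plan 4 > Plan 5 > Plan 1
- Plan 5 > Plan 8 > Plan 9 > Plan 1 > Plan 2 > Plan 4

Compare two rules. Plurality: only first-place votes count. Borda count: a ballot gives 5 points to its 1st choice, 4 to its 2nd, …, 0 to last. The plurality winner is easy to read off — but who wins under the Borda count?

Plan 9

Plurality first-place counts: Plan 1 0, Plan 9 2, Plan 4 0, Plan 2 0, Plan 5 1, Plan 8 0 → Plan 9.
Borda totals: Plan 1 3, Plan 9 13, Plan 4 4, Plan 2 7, Plan 5 10, Plan 8 8 → Plan 9.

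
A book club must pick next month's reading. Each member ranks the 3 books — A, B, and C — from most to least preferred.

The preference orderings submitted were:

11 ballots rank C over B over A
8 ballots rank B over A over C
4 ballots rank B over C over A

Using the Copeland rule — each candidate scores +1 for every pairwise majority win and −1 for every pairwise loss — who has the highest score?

B

Pairwise results:
  A vs B: B wins 23–0.
  A vs C: C wins 15–8.
  B vs C: B wins 12–11.
Copeland scores (wins − losses):
  A: 0 − 2 = -2
  B: 2 − 0 = 2
  C: 1 − 1 = 0
B has the best Copeland score.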